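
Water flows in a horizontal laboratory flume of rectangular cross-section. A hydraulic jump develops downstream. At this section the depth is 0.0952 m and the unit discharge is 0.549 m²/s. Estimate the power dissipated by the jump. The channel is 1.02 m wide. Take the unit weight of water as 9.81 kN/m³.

P = 5.53 kW

V₁ = q/y₁ = 0.549/0.0952 = 5.77 m/s. Fr₁ = V₁/√(g·y₁) = 5.77/√(9.81×0.0952) = 5.97.
From the momentum equation for a rectangular channel, y₂/y₁ = ½[√(1 + 8Fr₁²) − 1] = ½[√285.9 − 1] = 7.95.
y₂ = 7.95 × 0.0952 = 0.757 m.
V₂ = q/y₂ = 0.549/0.757 = 0.725 m/s. E₁ = y₁ + V₁²/2g = 1.79 m; E₂ = y₂ + V₂²/2g = 0.784 m. ΔE = E₁ − E₂ = 1.01 m.
Q = q·b = 0.549 × 1.02 = 0.560 m³/s. P = γ·Q·ΔE = 9.81 × 0.560 × 1.01 = 5.53 kW.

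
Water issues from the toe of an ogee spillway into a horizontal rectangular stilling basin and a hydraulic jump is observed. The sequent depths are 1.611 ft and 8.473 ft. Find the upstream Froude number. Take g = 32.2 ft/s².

Fr₁ = 4.057

For a rectangular channel the momentum equation gives q² = ½·g·y₁·y₂·(y₁ + y₂) = ½×32.2×1.611×8.473×10.08 = 2216.
q = √2216 = 47.08 ft²/s.
V₁ = q/y₁ = 29.22 ft/s; Fr₁ = V₁/√(g·y₁) = 4.057.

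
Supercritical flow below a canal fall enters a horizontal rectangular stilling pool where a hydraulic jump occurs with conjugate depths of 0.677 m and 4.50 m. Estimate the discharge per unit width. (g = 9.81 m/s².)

q = 8.80 m²/s

For a rectangular channel the momentum equation gives q² = ½·g·y₁·y₂·(y₁ + y₂) = ½×9.81×0.677×4.50×5.18 = 77.4.
q = √77.4 = 8.80 m²/s.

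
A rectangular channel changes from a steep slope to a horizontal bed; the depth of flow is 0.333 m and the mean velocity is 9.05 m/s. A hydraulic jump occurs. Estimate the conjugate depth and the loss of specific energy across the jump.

y₂ = 2.20 m; ΔE = 2.21 m

Fr₁ = V₁/√(g·y₁) = 9.05/√(9.81×0.333) = 5.01.
By Bélanger, y₂/y₁ = ½[√(1 + 8Fr₁²) − 1] = ½[√201.6 − 1] = 6.60.
y₂ = 6.60 × 0.333 = 2.20 m.
Head loss: ΔE = (y₂ − y₁)³/(4y₁y₂) = (2.20 − 0.333)³/(4×0.333×2.20) = 6.48/2.93 = 2.21 m.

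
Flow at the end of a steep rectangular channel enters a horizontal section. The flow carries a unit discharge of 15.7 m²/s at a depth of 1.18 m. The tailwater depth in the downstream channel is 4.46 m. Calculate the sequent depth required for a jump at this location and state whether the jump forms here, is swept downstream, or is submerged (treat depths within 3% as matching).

V₁ = q/y₁ = 15.7/1.18 = 13.3 m/s. Fr₁ = V₁/√(g·y₁) = 13.3/√(9.81×1.18) = 3.91.
Sequent-depth ratio: y₂/y₁ = ½[√(1 + 8Fr₁²) − 1] = ½[√123.3 − 1] = 5.05.
y₂ = 5.05 × 1.18 = 5.96 m.
Tailwater y_tw = 4.46 m: y_tw < y₂, so the jump is swept downstream.

y₂ = 5.96 m; the jump is swept downstream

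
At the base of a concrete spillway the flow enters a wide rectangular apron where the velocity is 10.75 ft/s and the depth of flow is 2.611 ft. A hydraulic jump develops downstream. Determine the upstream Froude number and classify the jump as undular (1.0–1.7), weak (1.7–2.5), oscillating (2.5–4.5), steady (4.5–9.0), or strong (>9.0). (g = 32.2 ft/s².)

Fr₁ = V₁/√(g·y₁) = 10.75/√(32.2×2.611) = 1.172.
Fr₁ = 1.172 lies in the undular range.

Fr₁ = 1.172; undular jump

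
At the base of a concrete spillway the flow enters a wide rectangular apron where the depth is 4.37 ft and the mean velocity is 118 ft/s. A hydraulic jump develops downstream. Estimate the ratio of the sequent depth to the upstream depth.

Fr₁ = V₁/√(g·y₁) = 118/√(32.2×4.37) = 9.95.
From the momentum equation for a rectangular channel, y₂/y₁ = ½[√(1 + 8Fr₁²) − 1] = ½[√792.6 − 1] = 13.6.

y₂/y₁ = 13.6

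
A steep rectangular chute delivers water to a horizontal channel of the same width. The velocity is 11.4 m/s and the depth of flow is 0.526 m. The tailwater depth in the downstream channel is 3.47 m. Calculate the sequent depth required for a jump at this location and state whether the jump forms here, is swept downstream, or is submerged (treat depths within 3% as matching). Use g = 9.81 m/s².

Fr₁ = V₁/√(g·y₁) = 11.4/√(9.81×0.526) = 5.02.
Sequent-depth ratio: y₂/y₁ = ½[√(1 + 8Fr₁²) − 1] = ½[√202.5 − 1] = 6.61.
y₂ = 6.61 × 0.526 = 3.48 m.
Tailwater y_tw = 3.47 m: y_tw ≈ y₂, so the jump forms here.

y₂ = 3.48 m; the jump forms here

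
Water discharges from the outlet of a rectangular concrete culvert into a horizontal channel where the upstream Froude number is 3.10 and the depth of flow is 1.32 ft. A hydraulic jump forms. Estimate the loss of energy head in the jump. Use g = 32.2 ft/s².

ΔE = 2.08 ft

Fr₁ = 3.10 (given).
From the momentum equation for a rectangular channel, y₂/y₁ = ½[√(1 + 8Fr₁²) − 1] = ½[√77.88 − 1] = 3.91.
y₂ = 3.91 × 1.32 = 5.16 ft.
Head loss: ΔE = (y₂ − y₁)³/(4y₁y₂) = (5.16 − 1.32)³/(4×1.32×5.16) = 56.8/27.3 = 2.08 ft.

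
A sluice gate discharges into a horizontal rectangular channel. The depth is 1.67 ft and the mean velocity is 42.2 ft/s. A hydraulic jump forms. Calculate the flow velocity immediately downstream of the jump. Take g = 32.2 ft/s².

Fr₁ = V₁/√(g·y₁) = 42.2/√(32.2×1.67) = 5.75.
By Bélanger, y₂/y₁ = ½[√(1 + 8Fr₁²) − 1] = ½[√265.9 − 1] = 7.65.
y₂ = 7.65 × 1.67 = 12.8 ft.
q = V₁·y₁ = 42.2 × 1.67 = 70.5 ft²/s.
V₂ = q/y₂ = 70.5/12.8 = 5.51 ft/s.

V₂ = 5.51 ft/s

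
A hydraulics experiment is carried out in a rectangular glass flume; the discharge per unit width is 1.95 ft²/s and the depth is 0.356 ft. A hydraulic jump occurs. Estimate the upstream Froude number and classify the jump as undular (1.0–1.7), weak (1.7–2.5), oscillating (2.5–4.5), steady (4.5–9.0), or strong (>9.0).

Fr₁ = 1.62; undular jump

V₁ = q/y₁ = 1.95/0.356 = 5.48 ft/s. Fr₁ = V₁/√(g·y₁) = 5.48/√(32.2×0.356) = 1.62.
Fr₁ = 1.62 lies in the undular range.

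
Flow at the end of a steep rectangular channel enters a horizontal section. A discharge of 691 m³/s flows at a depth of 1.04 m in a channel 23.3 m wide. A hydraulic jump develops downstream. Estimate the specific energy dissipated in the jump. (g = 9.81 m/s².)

ΔE = 29.6 m

q = Q/b = 691/23.3 = 29.7 m²/s; V₁ = q/y₁ = 28.5 m/s. Fr₁ = V₁/√(g·y₁) = 8.93.
Sequent-depth ratio: y₂/y₁ = ½[√(1 + 8Fr₁²) − 1] = ½[√638.6 − 1] = 12.1.
y₂ = 12.1 × 1.04 = 12.6 m.
Head loss: ΔE = (y₂ − y₁)³/(4y₁y₂) = (12.6 − 1.04)³/(4×1.04×12.6) = 1553/52.5 = 29.6 m.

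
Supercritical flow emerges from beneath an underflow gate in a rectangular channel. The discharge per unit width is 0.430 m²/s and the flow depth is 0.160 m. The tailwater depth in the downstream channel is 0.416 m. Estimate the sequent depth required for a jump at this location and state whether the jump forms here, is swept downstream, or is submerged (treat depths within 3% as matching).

y₂ = 0.412 m; the jump forms here

V₁ = q/y₁ = 0.430/0.160 = 2.69 m/s. Fr₁ = V₁/√(g·y₁) = 2.69/√(9.81×0.160) = 2.15.
Bélanger equation: y₂/y₁ = ½[√(1 + 8Fr₁²) − 1] = ½[√37.81 − 1] = 2.57.
y₂ = 2.57 × 0.160 = 0.412 m.
Tailwater y_tw = 0.416 m: y_tw ≈ y₂, so the jump forms here.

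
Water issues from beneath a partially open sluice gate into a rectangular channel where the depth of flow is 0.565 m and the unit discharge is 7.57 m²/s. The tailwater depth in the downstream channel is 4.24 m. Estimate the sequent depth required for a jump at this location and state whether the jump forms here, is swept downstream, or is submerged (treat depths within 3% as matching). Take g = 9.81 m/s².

y₂ = 4.27 m; the jump forms here

V₁ = q/y₁ = 7.57/0.565 = 13.4 m/s. Fr₁ = V₁/√(g·y₁) = 13.4/√(9.81×0.565) = 5.69.
Sequent-depth ratio: y₂/y₁ = ½[√(1 + 8Fr₁²) − 1] = ½[√260.1 − 1] = 7.56.
y₂ = 7.56 × 0.565 = 4.27 m.
Tailwater y_tw = 4.24 m: y_tw ≈ y₂, so the jump forms here.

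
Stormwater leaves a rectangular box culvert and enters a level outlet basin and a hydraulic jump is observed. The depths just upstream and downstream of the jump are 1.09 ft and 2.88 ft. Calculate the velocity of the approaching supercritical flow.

For a rectangular channel the momentum equation gives q² = ½·g·y₁·y₂·(y₁ + y₂) = ½×32.2×1.09×2.88×3.97 = 201.
q = √201 = 14.2 ft²/s.
V₁ = q/y₁ = 14.2/1.09 = 13.0 ft/s.

V₁ = 13.0 ft/s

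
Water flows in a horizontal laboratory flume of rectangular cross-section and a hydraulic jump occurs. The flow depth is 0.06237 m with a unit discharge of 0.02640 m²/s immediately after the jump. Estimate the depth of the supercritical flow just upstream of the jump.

y₁ = 0.02583 m

V₂ = q/y₂ = 0.02640/0.06237 = 0.4233 m/s; Fr₂ = V₂/√(g·y₂) = 0.5411.
Since the conjugate-depth ratio holds either way, y₁/y₂ = ½[√(1 + 8Fr₂²) − 1] = ½[√3.3426 − 1] = 0.4141.
y₁ = 0.4141 × 0.06237 = 0.02583 m.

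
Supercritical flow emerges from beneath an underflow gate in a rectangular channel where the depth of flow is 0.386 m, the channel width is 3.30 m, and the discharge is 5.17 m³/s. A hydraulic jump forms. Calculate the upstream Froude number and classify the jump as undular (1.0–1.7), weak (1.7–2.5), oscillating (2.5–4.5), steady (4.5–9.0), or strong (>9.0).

Fr₁ = 2.09; weak jump

q = Q/b = 5.17/3.30 = 1.57 m²/s; V₁ = q/y₁ = 4.06 m/s. Fr₁ = V₁/√(g·y₁) = 2.09.
Fr₁ = 2.09 lies in the weak range.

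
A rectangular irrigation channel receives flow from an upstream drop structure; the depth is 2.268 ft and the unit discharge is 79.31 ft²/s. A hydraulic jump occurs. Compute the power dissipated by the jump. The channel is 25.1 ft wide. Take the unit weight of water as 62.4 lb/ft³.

P = 1929 hp

V₁ = q/y₁ = 79.31/2.268 = 34.97 ft/s. Fr₁ = V₁/√(g·y₁) = 34.97/√(32.2×2.268) = 4.092.
By Bélanger, y₂/y₁ = ½[√(1 + 8Fr₁²) − 1] = ½[√134.96 − 1] = 5.309.
y₂ = 5.309 × 2.268 = 12.04 ft.
V₂ = q/y₂ = 79.31/12.04 = 6.587 ft/s. E₁ = y₁ + V₁²/2g = 21.26 ft; E₂ = y₂ + V₂²/2g = 12.71 ft. ΔE = E₁ − E₂ = 8.543 ft.
Q = q·b = 79.31 × 25.1 = 1991 cfs. P = γ·Q·ΔE/550 = 62.4 × 1991 × 8.543 / 550 = 1929 hp.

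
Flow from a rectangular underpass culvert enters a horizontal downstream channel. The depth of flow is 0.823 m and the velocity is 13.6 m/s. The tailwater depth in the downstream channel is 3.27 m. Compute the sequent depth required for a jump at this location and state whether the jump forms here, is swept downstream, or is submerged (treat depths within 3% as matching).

Fr₁ = V₁/√(g·y₁) = 13.6/√(9.81×0.823) = 4.79.
From the momentum equation for a rectangular channel, y₂/y₁ = ½[√(1 + 8Fr₁²) − 1] = ½[√184.3 − 1] = 6.29.
y₂ = 6.29 × 0.823 = 5.17 m.
Tailwater y_tw = 3.27 m: y_tw < y₂, so the jump is swept downstream.

y₂ = 5.17 m; the jump is swept downstream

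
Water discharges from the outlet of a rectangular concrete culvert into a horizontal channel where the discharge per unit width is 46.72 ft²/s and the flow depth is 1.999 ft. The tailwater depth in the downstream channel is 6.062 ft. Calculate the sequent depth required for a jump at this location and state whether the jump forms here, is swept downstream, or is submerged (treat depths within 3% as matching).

y₂ = 7.296 ft; the jump is swept downstream

V₁ = q/y₁ = 46.72/1.999 = 23.37 ft/s. Fr₁ = V₁/√(g·y₁) = 23.37/√(32.2×1.999) = 2.913.
Conjugate-depth relation: y₂/y₁ = ½[√(1 + 8Fr₁²) − 1] = ½[√68.889 − 1] = 3.650.
y₂ = 3.650 × 1.999 = 7.296 ft.
Tailwater y_tw = 6.062 ft: y_tw < y₂, so the jump is swept downstream.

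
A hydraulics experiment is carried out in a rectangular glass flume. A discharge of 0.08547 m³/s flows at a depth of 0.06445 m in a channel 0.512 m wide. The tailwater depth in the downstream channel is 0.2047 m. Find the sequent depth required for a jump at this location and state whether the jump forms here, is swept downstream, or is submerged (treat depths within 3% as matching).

y₂ = 0.2664 m; the jump is swept downstream

q = Q/b = 0.08547/0.512 = 0.1669 m²/s; V₁ = q/y₁ = 2.590 m/s. Fr₁ = V₁/√(g·y₁) = 3.257.
Sequent-depth ratio: y₂/y₁ = ½[√(1 + 8Fr₁²) − 1] = ½[√85.887 − 1] = 4.134.
y₂ = 4.134 × 0.06445 = 0.2664 m.
Tailwater y_tw = 0.2047 m: y_tw < y₂, so the jump is swept downstream.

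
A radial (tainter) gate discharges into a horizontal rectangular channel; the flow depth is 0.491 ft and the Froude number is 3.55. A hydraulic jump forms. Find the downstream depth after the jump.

Fr₁ = 3.55 (given).
By Bélanger, y₂/y₁ = ½[√(1 + 8Fr₁²) − 1] = ½[√101.8 − 1] = 4.55.
y₂ = 4.55 × 0.491 = 2.23 ft.

y₂ = 2.23 ft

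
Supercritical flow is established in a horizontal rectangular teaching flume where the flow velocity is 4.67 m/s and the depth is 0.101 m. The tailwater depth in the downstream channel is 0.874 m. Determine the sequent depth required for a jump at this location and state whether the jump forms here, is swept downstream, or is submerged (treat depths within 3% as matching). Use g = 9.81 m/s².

y₂ = 0.622 m; the jump is submerged

Fr₁ = V₁/√(g·y₁) = 4.67/√(9.81×0.101) = 4.69.
From the momentum equation for a rectangular channel, y₂/y₁ = ½[√(1 + 8Fr₁²) − 1] = ½[√177.1 − 1] = 6.15.
y₂ = 6.15 × 0.101 = 0.622 m.
Tailwater y_tw = 0.874 m: y_tw > y₂, so the jump is submerged.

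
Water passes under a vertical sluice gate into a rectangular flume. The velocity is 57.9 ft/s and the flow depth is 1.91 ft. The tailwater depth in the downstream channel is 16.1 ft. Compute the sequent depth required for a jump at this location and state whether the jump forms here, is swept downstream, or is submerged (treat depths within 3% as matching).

y₂ = 19.0 ft; the jump is swept downstream

Fr₁ = V₁/√(g·y₁) = 57.9/√(32.2×1.91) = 7.38.
Sequent-depth ratio: y₂/y₁ = ½[√(1 + 8Fr₁²) − 1] = ½[√437.1 − 1] = 9.95.
y₂ = 9.95 × 1.91 = 19.0 ft.
Tailwater y_tw = 16.1 ft: y_tw < y₂, so the jump is swept downstream.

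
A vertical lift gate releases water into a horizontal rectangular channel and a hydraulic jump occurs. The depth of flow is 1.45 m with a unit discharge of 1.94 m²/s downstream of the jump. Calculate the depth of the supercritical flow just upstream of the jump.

V₂ = q/y₂ = 1.94/1.45 = 1.34 m/s; Fr₂ = V₂/√(g·y₂) = 0.355.
The Bélanger relation is symmetric: y₁/y₂ = ½[√(1 + 8Fr₂²) − 1] = ½[√2.007 − 1] = 0.208.
y₁ = 0.208 × 1.45 = 0.302 m.

y₁ = 0.302 m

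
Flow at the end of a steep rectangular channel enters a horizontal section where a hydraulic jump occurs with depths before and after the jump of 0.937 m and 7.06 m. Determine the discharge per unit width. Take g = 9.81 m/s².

For a rectangular channel the momentum equation gives q² = ½·g·y₁·y₂·(y₁ + y₂) = ½×9.81×0.937×7.06×8.00 = 259.
q = √259 = 16.1 m²/s.

q = 16.1 m²/s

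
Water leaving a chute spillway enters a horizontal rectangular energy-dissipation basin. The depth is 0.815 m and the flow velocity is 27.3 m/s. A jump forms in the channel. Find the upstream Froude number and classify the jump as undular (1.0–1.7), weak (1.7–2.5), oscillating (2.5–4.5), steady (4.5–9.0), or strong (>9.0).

Fr₁ = V₁/√(g·y₁) = 27.3/√(9.81×0.815) = 9.65.
Fr₁ = 9.65 lies in the strong range.

Fr₁ = 9.65; strong jump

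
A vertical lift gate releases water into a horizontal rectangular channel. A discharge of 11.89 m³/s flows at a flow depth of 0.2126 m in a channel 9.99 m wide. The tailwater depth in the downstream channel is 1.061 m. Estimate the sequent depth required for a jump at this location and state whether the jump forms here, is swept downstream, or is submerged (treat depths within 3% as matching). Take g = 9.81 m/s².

y₂ = 1.064 m; the jump forms here

q = Q/b = 11.89/9.99 = 1.190 m²/s; V₁ = q/y₁ = 5.598 m/s. Fr₁ = V₁/√(g·y₁) = 3.876.
Sequent-depth ratio: y₂/y₁ = ½[√(1 + 8Fr₁²) − 1] = ½[√121.22 − 1] = 5.005.
y₂ = 5.005 × 0.2126 = 1.064 m.
Tailwater y_tw = 1.061 m: y_tw ≈ y₂, so the jump forms here.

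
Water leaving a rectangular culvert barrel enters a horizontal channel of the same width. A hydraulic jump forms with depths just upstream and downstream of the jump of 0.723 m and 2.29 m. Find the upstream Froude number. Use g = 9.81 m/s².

For a rectangular channel the momentum equation gives q² = ½·g·y₁·y₂·(y₁ + y₂) = ½×9.81×0.723×2.29×3.01 = 24.5.
q = √24.5 = 4.95 m²/s.
V₁ = q/y₁ = 6.84 m/s; Fr₁ = V₁/√(g·y₁) = 2.57.

Fr₁ = 2.57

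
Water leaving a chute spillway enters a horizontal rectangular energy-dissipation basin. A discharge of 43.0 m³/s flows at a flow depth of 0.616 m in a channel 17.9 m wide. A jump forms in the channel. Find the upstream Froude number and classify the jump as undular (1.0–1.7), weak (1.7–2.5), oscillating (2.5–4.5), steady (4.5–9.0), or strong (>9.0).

q = Q/b = 43.0/17.9 = 2.40 m²/s; V₁ = q/y₁ = 3.90 m/s. Fr₁ = V₁/√(g·y₁) = 1.59.
Fr₁ = 1.59 lies in the undular range.

Fr₁ = 1.59; undular jump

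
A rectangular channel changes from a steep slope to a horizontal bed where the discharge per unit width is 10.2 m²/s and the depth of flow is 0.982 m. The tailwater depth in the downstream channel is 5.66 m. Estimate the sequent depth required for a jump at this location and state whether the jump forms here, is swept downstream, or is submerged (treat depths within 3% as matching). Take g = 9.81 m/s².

V₁ = q/y₁ = 10.2/0.982 = 10.4 m/s. Fr₁ = V₁/√(g·y₁) = 10.4/√(9.81×0.982) = 3.35.
Conjugate-depth relation: y₂/y₁ = ½[√(1 + 8Fr₁²) − 1] = ½[√90.60 − 1] = 4.26.
y₂ = 4.26 × 0.982 = 4.18 m.
Tailwater y_tw = 5.66 m: y_tw > y₂, so the jump is submerged.

y₂ = 4.18 m; the jump is submerged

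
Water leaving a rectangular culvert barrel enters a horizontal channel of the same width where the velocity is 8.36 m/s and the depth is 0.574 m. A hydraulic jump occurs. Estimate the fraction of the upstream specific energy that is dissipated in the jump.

Fr₁ = V₁/√(g·y₁) = 8.36/√(9.81×0.574) = 3.52.
Bélanger equation: y₂/y₁ = ½[√(1 + 8Fr₁²) − 1] = ½[√100.3 − 1] = 4.51.
y₂ = 4.51 × 0.574 = 2.59 m.
E₁ = y₁ + V₁²/2g = 4.14 m. ΔE = (y₂ − y₁)³/(4y₁y₂) = 1.37 m. ΔE/E₁ = 1.37/4.14 = 0.332.

ΔE/E₁ = 0.332 (33.2%)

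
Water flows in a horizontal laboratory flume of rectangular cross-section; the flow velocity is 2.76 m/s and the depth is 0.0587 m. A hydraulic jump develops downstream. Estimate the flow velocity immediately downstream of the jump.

V₂ = 0.591 m/s

Fr₁ = V₁/√(g·y₁) = 2.76/√(9.81×0.0587) = 3.64.
From the momentum equation for a rectangular channel, y₂/y₁ = ½[√(1 + 8Fr₁²) − 1] = ½[√106.8 − 1] = 4.67.
y₂ = 4.67 × 0.0587 = 0.274 m.
q = V₁·y₁ = 2.76 × 0.0587 = 0.162 m²/s.
V₂ = q/y₂ = 0.162/0.274 = 0.591 m/s.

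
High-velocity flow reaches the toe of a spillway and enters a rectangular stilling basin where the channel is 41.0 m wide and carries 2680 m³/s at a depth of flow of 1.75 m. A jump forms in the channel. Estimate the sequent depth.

y₂ = 21.5 m

q = Q/b = 2680/41.0 = 65.4 m²/s; V₁ = q/y₁ = 37.4 m/s. Fr₁ = V₁/√(g·y₁) = 9.01.
Conjugate-depth relation: y₂/y₁ = ½[√(1 + 8Fr₁²) − 1] = ½[√651.1 − 1] = 12.3.
y₂ = 12.3 × 1.75 = 21.5 m.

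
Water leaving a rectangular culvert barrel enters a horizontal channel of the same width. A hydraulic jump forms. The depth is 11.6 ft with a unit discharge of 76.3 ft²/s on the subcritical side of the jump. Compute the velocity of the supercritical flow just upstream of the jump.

V₂ = q/y₂ = 76.3/11.6 = 6.58 ft/s; Fr₂ = V₂/√(g·y₂) = 0.340.
The Bélanger relation is symmetric: y₁/y₂ = ½[√(1 + 8Fr₂²) − 1] = ½[√1.927 − 1] = 0.194.
y₁ = 0.194 × 11.6 = 2.25 ft.
V₁ = q/y₁ = 76.3/2.25 = 33.9 ft/s.

V₁ = 33.9 ft/s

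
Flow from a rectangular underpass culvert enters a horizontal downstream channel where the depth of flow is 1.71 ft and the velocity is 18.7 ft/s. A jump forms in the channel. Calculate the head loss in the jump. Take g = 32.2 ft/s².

Fr₁ = V₁/√(g·y₁) = 18.7/√(32.2×1.71) = 2.52.
Conjugate-depth relation: y₂/y₁ = ½[√(1 + 8Fr₁²) − 1] = ½[√51.81 − 1] = 3.10.
y₂ = 3.10 × 1.71 = 5.30 ft.
Head loss: ΔE = (y₂ − y₁)³/(4y₁y₂) = (5.30 − 1.71)³/(4×1.71×5.30) = 46.2/36.2 = 1.28 ft.

ΔE = 1.28 ft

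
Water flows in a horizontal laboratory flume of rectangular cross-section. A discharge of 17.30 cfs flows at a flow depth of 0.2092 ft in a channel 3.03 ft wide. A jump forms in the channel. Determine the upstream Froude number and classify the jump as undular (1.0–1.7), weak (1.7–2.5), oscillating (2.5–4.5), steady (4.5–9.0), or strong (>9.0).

Fr₁ = 10.52; strong jump

q = Q/b = 17.30/3.03 = 5.710 ft²/s; V₁ = q/y₁ = 27.29 ft/s. Fr₁ = V₁/√(g·y₁) = 10.52.
Fr₁ = 10.52 lies in the strong range.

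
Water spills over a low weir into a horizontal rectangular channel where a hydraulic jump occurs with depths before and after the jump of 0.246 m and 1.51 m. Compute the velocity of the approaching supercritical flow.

V₁ = 7.27 m/s

For a rectangular channel the momentum equation gives q² = ½·g·y₁·y₂·(y₁ + y₂) = ½×9.81×0.246×1.51×1.76 = 3.20.
q = √3.20 = 1.79 m²/s.
V₁ = q/y₁ = 1.79/0.246 = 7.27 m/s.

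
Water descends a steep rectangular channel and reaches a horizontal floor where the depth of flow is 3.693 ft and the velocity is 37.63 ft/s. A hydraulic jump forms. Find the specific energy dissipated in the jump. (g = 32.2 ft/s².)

ΔE = 8.278 ft

Fr₁ = V₁/√(g·y₁) = 37.63/√(32.2×3.693) = 3.451.
Conjugate-depth relation: y₂/y₁ = ½[√(1 + 8Fr₁²) − 1] = ½[√96.263 − 1] = 4.406.
y₂ = 4.406 × 3.693 = 16.27 ft.
q = V₁·y₁ = 37.63 × 3.693 = 139.0 ft²/s. V₂ = q/y₂ = 139.0/16.27 = 8.541 ft/s. E₁ = y₁ + V₁²/2g = 25.68 ft; E₂ = y₂ + V₂²/2g = 17.40 ft. ΔE = E₁ − E₂ = 8.278 ft.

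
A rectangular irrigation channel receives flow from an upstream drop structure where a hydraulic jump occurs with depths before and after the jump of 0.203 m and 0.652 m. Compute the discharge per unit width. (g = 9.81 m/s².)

For a rectangular channel the momentum equation gives q² = ½·g·y₁·y₂·(y₁ + y₂) = ½×9.81×0.203×0.652×0.855 = 0.555.
q = √0.555 = 0.745 m²/s.

q = 0.745 m²/s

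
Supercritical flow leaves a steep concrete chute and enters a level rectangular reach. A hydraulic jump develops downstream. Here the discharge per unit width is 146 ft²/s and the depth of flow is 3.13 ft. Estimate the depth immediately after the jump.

y₂ = 19.1 ft

V₁ = q/y₁ = 146/3.13 = 46.6 ft/s. Fr₁ = V₁/√(g·y₁) = 46.6/√(32.2×3.13) = 4.65.
By Bélanger, y₂/y₁ = ½[√(1 + 8Fr₁²) − 1] = ½[√173.7 − 1] = 6.09.
y₂ = 6.09 × 3.13 = 19.1 ft.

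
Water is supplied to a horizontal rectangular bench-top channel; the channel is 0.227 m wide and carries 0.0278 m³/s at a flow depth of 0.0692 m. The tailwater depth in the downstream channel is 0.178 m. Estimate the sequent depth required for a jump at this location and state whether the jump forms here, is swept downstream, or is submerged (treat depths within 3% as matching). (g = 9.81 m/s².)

q = Q/b = 0.0278/0.227 = 0.122 m²/s; V₁ = q/y₁ = 1.77 m/s. Fr₁ = V₁/√(g·y₁) = 2.15.
Sequent-depth ratio: y₂/y₁ = ½[√(1 + 8Fr₁²) − 1] = ½[√37.91 − 1] = 2.58.
y₂ = 2.58 × 0.0692 = 0.178 m.
Tailwater y_tw = 0.178 m: y_tw ≈ y₂, so the jump forms here.

y₂ = 0.178 m; the jump forms here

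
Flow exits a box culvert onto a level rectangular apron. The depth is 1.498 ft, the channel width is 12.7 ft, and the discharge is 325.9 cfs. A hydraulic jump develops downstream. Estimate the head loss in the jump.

q = Q/b = 325.9/12.7 = 25.66 ft²/s; V₁ = q/y₁ = 17.13 ft/s. Fr₁ = V₁/√(g·y₁) = 2.467.
Sequent-depth ratio: y₂/y₁ = ½[√(1 + 8Fr₁²) − 1] = ½[√49.670 − 1] = 3.024.
y₂ = 3.024 × 1.498 = 4.530 ft.
Head loss: ΔE = (y₂ − y₁)³/(4y₁y₂) = (4.530 − 1.498)³/(4×1.498×4.530) = 27.87/27.14 = 1.027 ft.

ΔE = 1.027 ft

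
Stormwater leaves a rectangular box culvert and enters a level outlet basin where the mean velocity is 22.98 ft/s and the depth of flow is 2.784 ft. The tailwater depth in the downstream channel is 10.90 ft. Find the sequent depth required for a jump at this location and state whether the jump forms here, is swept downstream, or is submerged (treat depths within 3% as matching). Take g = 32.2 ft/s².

y₂ = 8.265 ft; the jump is submerged

Fr₁ = V₁/√(g·y₁) = 22.98/√(32.2×2.784) = 2.427.
Sequent-depth ratio: y₂/y₁ = ½[√(1 + 8Fr₁²) − 1] = ½[√48.126 − 1] = 2.969.
y₂ = 2.969 × 2.784 = 8.265 ft.
Tailwater y_tw = 10.90 ft: y_tw > y₂, so the jump is submerged.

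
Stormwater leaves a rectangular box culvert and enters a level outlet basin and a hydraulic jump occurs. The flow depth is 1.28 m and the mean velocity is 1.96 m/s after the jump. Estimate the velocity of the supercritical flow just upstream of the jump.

V₁ = 4.58 m/s

Fr₂ = V₂/√(g·y₂) = 1.96/√(9.81×1.28) = 0.553.
Applying the sequent-depth relation in reverse, y₁/y₂ = ½[√(1 + 8Fr₂²) − 1] = ½[√3.448 − 1] = 0.428.
y₁ = 0.428 × 1.28 = 0.548 m.
V₁ = q/y₁ = 2.51/0.548 = 4.58 m/s.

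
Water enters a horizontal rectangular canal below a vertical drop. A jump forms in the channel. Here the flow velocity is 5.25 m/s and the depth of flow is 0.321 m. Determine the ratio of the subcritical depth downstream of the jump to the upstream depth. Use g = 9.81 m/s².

y₂/y₁ = 3.71

Fr₁ = V₁/√(g·y₁) = 5.25/√(9.81×0.321) = 2.96.
By Bélanger, y₂/y₁ = ½[√(1 + 8Fr₁²) − 1] = ½[√71.02 − 1] = 3.71.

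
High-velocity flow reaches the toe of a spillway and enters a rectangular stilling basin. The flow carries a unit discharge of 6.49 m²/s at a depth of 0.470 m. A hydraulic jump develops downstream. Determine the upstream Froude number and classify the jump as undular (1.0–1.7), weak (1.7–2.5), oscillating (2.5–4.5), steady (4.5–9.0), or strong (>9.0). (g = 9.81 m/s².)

V₁ = q/y₁ = 6.49/0.470 = 13.8 m/s. Fr₁ = V₁/√(g·y₁) = 13.8/√(9.81×0.470) = 6.43.
Fr₁ = 6.43 lies in the steady range.

Fr₁ = 6.43; steady jump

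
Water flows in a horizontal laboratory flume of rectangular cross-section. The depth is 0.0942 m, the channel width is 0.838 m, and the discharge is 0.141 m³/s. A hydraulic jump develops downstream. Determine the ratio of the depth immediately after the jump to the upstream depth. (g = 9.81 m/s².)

q = Q/b = 0.141/0.838 = 0.168 m²/s; V₁ = q/y₁ = 1.79 m/s. Fr₁ = V₁/√(g·y₁) = 1.86.
From the momentum equation for a rectangular channel, y₂/y₁ = ½[√(1 + 8Fr₁²) − 1] = ½[√28.62 − 1] = 2.17.

y₂/y₁ = 2.17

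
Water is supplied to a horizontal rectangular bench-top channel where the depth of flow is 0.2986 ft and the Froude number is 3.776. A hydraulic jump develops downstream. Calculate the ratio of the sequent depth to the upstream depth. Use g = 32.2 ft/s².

Fr₁ = 3.776 (given).
Conjugate-depth relation: y₂/y₁ = ½[√(1 + 8Fr₁²) − 1] = ½[√115.07 − 1] = 4.863.

y₂/y₁ = 4.863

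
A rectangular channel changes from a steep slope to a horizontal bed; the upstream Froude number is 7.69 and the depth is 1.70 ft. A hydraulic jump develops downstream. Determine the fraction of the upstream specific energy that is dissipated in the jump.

ΔE/E₁ = 0.651 (65.1%)

Fr₁ = 7.69 (given).
Sequent-depth ratio: y₂/y₁ = ½[√(1 + 8Fr₁²) − 1] = ½[√474.1 − 1] = 10.4.
y₂ = 10.4 × 1.70 = 17.7 ft.
E₁ = y₁(1 + Fr₁²/2) = 1.70×(1 + 7.69²/2) = 52.0 ft. ΔE = (y₂ − y₁)³/(4y₁y₂) = 33.8 ft. ΔE/E₁ = 33.8/52.0 = 0.651.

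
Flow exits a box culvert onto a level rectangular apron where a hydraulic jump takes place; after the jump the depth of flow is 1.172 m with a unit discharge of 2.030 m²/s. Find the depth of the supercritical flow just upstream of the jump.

y₁ = 0.4437 m

V₂ = q/y₂ = 2.030/1.172 = 1.732 m/s; Fr₂ = V₂/√(g·y₂) = 0.5108.
Applying the sequent-depth relation in reverse, y₁/y₂ = ½[√(1 + 8Fr₂²) − 1] = ½[√3.0875 − 1] = 0.3786.
y₁ = 0.3786 × 1.172 = 0.4437 m.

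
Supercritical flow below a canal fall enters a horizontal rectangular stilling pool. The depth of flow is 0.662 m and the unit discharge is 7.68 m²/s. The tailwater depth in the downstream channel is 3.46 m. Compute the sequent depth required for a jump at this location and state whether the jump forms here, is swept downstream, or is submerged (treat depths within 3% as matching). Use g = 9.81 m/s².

V₁ = q/y₁ = 7.68/0.662 = 11.6 m/s. Fr₁ = V₁/√(g·y₁) = 11.6/√(9.81×0.662) = 4.55.
Conjugate-depth relation: y₂/y₁ = ½[√(1 + 8Fr₁²) − 1] = ½[√166.8 − 1] = 5.96.
y₂ = 5.96 × 0.662 = 3.94 m.
Tailwater y_tw = 3.46 m: y_tw < y₂, so the jump is swept downstream.

y₂ = 3.94 m; the jump is swept downstream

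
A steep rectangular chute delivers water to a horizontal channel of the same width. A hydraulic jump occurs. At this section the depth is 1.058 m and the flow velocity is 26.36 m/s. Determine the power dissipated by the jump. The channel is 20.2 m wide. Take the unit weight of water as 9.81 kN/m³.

Fr₁ = V₁/√(g·y₁) = 26.36/√(9.81×1.058) = 8.182.
Conjugate-depth relation: y₂/y₁ = ½[√(1 + 8Fr₁²) − 1] = ½[√536.58 − 1] = 11.08.
y₂ = 11.08 × 1.058 = 11.72 m.
q = V₁·y₁ = 26.36 × 1.058 = 27.89 m²/s. V₂ = q/y₂ = 27.89/11.72 = 2.379 m/s. E₁ = y₁ + V₁²/2g = 36.47 m; E₂ = y₂ + V₂²/2g = 12.01 m. ΔE = E₁ − E₂ = 24.46 m.
Q = q·b = 27.89 × 20.2 = 563.4 m³/s. P = γ·Q·ΔE = 9.81 × 563.4 × 24.46 = 135179 kW.

P = 135179 kW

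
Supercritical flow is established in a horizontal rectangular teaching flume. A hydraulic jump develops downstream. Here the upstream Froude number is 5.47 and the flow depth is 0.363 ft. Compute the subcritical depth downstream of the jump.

Fr₁ = 5.47 (given).
By Bélanger, y₂/y₁ = ½[√(1 + 8Fr₁²) − 1] = ½[√240.4 − 1] = 7.25.
y₂ = 7.25 × 0.363 = 2.63 ft.

y₂ = 2.63 ft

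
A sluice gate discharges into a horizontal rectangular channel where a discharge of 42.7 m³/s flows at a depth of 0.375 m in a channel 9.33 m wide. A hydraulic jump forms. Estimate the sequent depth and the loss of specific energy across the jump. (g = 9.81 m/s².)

q = Q/b = 42.7/9.33 = 4.58 m²/s; V₁ = q/y₁ = 12.2 m/s. Fr₁ = V₁/√(g·y₁) = 6.36.
From the momentum equation for a rectangular channel, y₂/y₁ = ½[√(1 + 8Fr₁²) − 1] = ½[√324.9 − 1] = 8.51.
y₂ = 8.51 × 0.375 = 3.19 m.
V₂ = q/y₂ = 4.58/3.19 = 1.43 m/s. E₁ = y₁ + V₁²/2g = 7.97 m; E₂ = y₂ + V₂²/2g = 3.30 m. ΔE = E₁ − E₂ = 4.67 m.

y₂ = 3.19 m; ΔE = 4.67 m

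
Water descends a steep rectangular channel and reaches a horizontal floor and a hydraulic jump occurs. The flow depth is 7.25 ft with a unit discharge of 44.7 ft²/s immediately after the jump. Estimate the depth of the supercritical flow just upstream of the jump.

y₁ = 1.88 ft

V₂ = q/y₂ = 44.7/7.25 = 6.17 ft/s; Fr₂ = V₂/√(g·y₂) = 0.404.
Since the conjugate-depth ratio holds either way, y₁/y₂ = ½[√(1 + 8Fr₂²) − 1] = ½[√2.303 − 1] = 0.259.
y₁ = 0.259 × 7.25 = 1.88 ft.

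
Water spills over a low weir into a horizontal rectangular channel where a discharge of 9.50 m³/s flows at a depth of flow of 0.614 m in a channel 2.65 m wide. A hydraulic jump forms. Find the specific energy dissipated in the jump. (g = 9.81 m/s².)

q = Q/b = 9.50/2.65 = 3.58 m²/s; V₁ = q/y₁ = 5.84 m/s. Fr₁ = V₁/√(g·y₁) = 2.38.
Sequent-depth ratio: y₂/y₁ = ½[√(1 + 8Fr₁²) − 1] = ½[√46.28 − 1] = 2.90.
y₂ = 2.90 × 0.614 = 1.78 m.
V₂ = q/y₂ = 3.58/1.78 = 2.01 m/s. E₁ = y₁ + V₁²/2g = 2.35 m; E₂ = y₂ + V₂²/2g = 1.99 m. ΔE = E₁ − E₂ = 0.364 m.

ΔE = 0.364 m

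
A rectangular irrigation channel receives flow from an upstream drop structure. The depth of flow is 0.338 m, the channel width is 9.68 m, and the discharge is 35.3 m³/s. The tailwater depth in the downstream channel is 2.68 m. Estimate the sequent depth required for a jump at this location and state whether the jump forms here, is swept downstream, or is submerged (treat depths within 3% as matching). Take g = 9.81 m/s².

y₂ = 2.67 m; the jump forms here

q = Q/b = 35.3/9.68 = 3.65 m²/s; V₁ = q/y₁ = 10.8 m/s. Fr₁ = V₁/√(g·y₁) = 5.93.
By Bélanger, y₂/y₁ = ½[√(1 + 8Fr₁²) − 1] = ½[√281.8 − 1] = 7.89.
y₂ = 7.89 × 0.338 = 2.67 m.
Tailwater y_tw = 2.68 m: y_tw ≈ y₂, so the jump forms here.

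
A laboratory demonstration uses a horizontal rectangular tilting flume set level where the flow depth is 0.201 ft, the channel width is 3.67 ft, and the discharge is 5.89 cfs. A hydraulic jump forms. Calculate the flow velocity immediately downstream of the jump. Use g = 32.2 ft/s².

q = Q/b = 5.89/3.67 = 1.60 ft²/s; V₁ = q/y₁ = 7.98 ft/s. Fr₁ = V₁/√(g·y₁) = 3.14.
Sequent-depth ratio: y₂/y₁ = ½[√(1 + 8Fr₁²) − 1] = ½[√79.80 − 1] = 3.97.
y₂ = 3.97 × 0.201 = 0.797 ft.
V₂ = q/y₂ = 1.60/0.797 = 2.01 ft/s.

V₂ = 2.01 ft/s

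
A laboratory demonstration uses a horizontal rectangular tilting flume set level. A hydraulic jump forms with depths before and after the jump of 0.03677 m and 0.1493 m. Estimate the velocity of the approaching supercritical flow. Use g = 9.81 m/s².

V₁ = 1.925 m/s

For a rectangular channel the momentum equation gives q² = ½·g·y₁·y₂·(y₁ + y₂) = ½×9.81×0.03677×0.1493×0.1861 = 0.005010.
q = √0.005010 = 0.07078 m²/s.
V₁ = q/y₁ = 0.07078/0.03677 = 1.925 m/s.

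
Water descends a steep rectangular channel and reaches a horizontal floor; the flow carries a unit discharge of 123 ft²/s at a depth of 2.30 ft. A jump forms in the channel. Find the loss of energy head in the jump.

ΔE = 27.0 ft

V₁ = q/y₁ = 123/2.30 = 53.5 ft/s. Fr₁ = V₁/√(g·y₁) = 53.5/√(32.2×2.30) = 6.21.
By Bélanger, y₂/y₁ = ½[√(1 + 8Fr₁²) − 1] = ½[√309.9 − 1] = 8.30.
y₂ = 8.30 × 2.30 = 19.1 ft.
Head loss: ΔE = (y₂ − y₁)³/(4y₁y₂) = (19.1 − 2.30)³/(4×2.30×19.1) = 4738/176 = 27.0 ft.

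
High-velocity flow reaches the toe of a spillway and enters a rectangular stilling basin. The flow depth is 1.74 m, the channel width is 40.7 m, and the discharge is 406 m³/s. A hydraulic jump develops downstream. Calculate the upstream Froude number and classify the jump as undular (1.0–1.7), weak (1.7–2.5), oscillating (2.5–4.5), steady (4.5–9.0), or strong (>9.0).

q = Q/b = 406/40.7 = 9.98 m²/s; V₁ = q/y₁ = 5.73 m/s. Fr₁ = V₁/√(g·y₁) = 1.39.
Fr₁ = 1.39 lies in the undular range.

Fr₁ = 1.39; undular jump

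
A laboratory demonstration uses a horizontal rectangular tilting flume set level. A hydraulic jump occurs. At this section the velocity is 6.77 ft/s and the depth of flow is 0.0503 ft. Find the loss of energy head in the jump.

ΔE = 0.394 ft

Fr₁ = V₁/√(g·y₁) = 6.77/√(32.2×0.0503) = 5.32.
Conjugate-depth relation: y₂/y₁ = ½[√(1 + 8Fr₁²) − 1] = ½[√227.4 − 1] = 7.04.
y₂ = 7.04 × 0.0503 = 0.354 ft.
Head loss: ΔE = (y₂ − y₁)³/(4y₁y₂) = (0.354 − 0.0503)³/(4×0.0503×0.354) = 0.0280/0.0712 = 0.394 ft.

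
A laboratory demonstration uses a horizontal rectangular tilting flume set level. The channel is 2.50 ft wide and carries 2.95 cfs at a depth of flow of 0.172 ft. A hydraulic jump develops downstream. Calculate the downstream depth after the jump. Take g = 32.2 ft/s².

q = Q/b = 2.95/2.50 = 1.18 ft²/s; V₁ = q/y₁ = 6.86 ft/s. Fr₁ = V₁/√(g·y₁) = 2.92.
Bélanger equation: y₂/y₁ = ½[√(1 + 8Fr₁²) − 1] = ½[√68.98 − 1] = 3.65.
y₂ = 3.65 × 0.172 = 0.628 ft.

y₂ = 0.628 ft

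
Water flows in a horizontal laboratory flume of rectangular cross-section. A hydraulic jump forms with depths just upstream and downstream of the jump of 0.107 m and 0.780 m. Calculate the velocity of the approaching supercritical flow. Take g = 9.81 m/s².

For a rectangular channel the momentum equation gives q² = ½·g·y₁·y₂·(y₁ + y₂) = ½×9.81×0.107×0.780×0.887 = 0.363.
q = √0.363 = 0.603 m²/s.
V₁ = q/y₁ = 0.603/0.107 = 5.63 m/s.

V₁ = 5.63 m/s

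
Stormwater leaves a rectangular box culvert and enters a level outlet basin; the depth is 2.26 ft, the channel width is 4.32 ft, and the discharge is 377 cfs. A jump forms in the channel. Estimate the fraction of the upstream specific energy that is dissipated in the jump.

q = Q/b = 377/4.32 = 87.3 ft²/s; V₁ = q/y₁ = 38.6 ft/s. Fr₁ = V₁/√(g·y₁) = 4.53.
Bélanger equation: y₂/y₁ = ½[√(1 + 8Fr₁²) − 1] = ½[√164.9 − 1] = 5.92.
y₂ = 5.92 × 2.26 = 13.4 ft.
E₁ = y₁ + V₁²/2g = 25.4 ft. ΔE = (y₂ − y₁)³/(4y₁y₂) = 11.4 ft. ΔE/E₁ = 11.4/25.4 = 0.447.

ΔE/E₁ = 0.447 (44.7%)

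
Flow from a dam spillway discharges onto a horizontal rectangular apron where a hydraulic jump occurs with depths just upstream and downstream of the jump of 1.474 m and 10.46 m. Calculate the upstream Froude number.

For a rectangular channel the momentum equation gives q² = ½·g·y₁·y₂·(y₁ + y₂) = ½×9.81×1.474×10.46×11.93 = 902.5.
q = √902.5 = 30.04 m²/s.
V₁ = q/y₁ = 20.38 m/s; Fr₁ = V₁/√(g·y₁) = 5.360.

Fr₁ = 5.360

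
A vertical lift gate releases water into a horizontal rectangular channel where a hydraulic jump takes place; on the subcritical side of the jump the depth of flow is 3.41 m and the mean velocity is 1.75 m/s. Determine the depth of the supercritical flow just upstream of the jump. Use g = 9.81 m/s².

Fr₂ = V₂/√(g·y₂) = 1.75/√(9.81×3.41) = 0.303.
Since the conjugate-depth ratio holds either way, y₁/y₂ = ½[√(1 + 8Fr₂²) − 1] = ½[√1.732 − 1] = 0.158.
y₁ = 0.158 × 3.41 = 0.539 m.

y₁ = 0.539 m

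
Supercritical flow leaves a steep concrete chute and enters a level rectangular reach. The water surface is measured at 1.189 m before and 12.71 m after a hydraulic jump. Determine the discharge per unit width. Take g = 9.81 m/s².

For a rectangular channel the momentum equation gives q² = ½·g·y₁·y₂·(y₁ + y₂) = ½×9.81×1.189×12.71×13.90 = 1030.
q = √1030 = 32.10 m²/s.

q = 32.10 m²/s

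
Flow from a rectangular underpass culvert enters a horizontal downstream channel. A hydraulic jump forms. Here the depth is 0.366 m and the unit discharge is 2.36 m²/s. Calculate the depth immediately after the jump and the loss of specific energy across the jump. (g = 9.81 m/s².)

V₁ = q/y₁ = 2.36/0.366 = 6.45 m/s. Fr₁ = V₁/√(g·y₁) = 6.45/√(9.81×0.366) = 3.40.
Conjugate-depth relation: y₂/y₁ = ½[√(1 + 8Fr₁²) − 1] = ½[√93.64 − 1] = 4.34.
y₂ = 4.34 × 0.366 = 1.59 m.
V₂ = q/y₂ = 2.36/1.59 = 1.49 m/s. E₁ = y₁ + V₁²/2g = 2.49 m; E₂ = y₂ + V₂²/2g = 1.70 m. ΔE = E₁ − E₂ = 0.785 m.

y₂ = 1.59 m; ΔE = 0.785 m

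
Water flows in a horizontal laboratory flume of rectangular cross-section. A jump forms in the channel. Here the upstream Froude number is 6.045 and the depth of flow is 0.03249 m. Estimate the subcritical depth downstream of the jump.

y₂ = 0.2620 m

Fr₁ = 6.045 (given).
From the momentum equation for a rectangular channel, y₂/y₁ = ½[√(1 + 8Fr₁²) − 1] = ½[√293.34 − 1] = 8.064.
y₂ = 8.064 × 0.03249 = 0.2620 m.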